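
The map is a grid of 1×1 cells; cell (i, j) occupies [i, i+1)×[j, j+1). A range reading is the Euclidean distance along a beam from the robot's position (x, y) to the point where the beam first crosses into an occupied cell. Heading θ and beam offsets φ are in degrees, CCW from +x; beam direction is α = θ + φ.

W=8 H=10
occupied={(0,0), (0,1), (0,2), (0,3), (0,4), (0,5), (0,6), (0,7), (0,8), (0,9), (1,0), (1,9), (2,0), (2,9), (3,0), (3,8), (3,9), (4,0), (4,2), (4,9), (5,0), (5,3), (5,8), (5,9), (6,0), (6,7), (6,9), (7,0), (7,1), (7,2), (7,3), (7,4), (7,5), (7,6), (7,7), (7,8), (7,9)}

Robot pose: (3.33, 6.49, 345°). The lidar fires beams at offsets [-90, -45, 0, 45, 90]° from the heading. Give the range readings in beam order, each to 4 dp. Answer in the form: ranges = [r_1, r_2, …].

beam 1: φ=-90°, α=255°
  cosα=-0.2588 sinα=-0.9659 | (3,6) | tMaxX 1.2750 tMaxY 0.5073 | tΔX 3.8637 tΔY 1.0353
    t=0.5073 [y] (3,5)
    t=1.2750 [x] (2,5)
    t=1.5426 [y] (2,4)
    t=2.5778 [y] (2,3)
    t=3.6131 [y] (2,2)
    t=4.6484 [y] (2,1)
    t=5.1387 [x] (1,1)
    t=5.6837 [y] (1,0) — stop
  → r_1 = 5.6837
beam 2: φ=-45°, α=300°
  cosα=0.5000 sinα=-0.8660 | (3,6) | tMaxX 1.3400 tMaxY 0.5658 | tΔX 2.0000 tΔY 1.1547
    t=0.5658 [y] (3,5)
    t=1.3400 [x] (4,5)
    t=1.7205 [y] (4,4)
    t=2.8752 [y] (4,3)
    t=3.3400 [x] (5,3) — stop
  → r_2 = 3.3400
beam 3: φ=0°, α=345°
  cosα=0.9659 sinα=-0.2588 | (3,6) | tMaxX 0.6936 tMaxY 1.8932 | tΔX 1.0353 tΔY 3.8637
    t=0.6936 [x] (4,6)
    t=1.7289 [x] (5,6)
    t=1.8932 [y] (5,5)
    t=2.7642 [x] (6,5)
    t=3.7995 [x] (7,5) — stop
  → r_3 = 3.7995
beam 4: φ=45°, α=30°
  cosα=0.8660 sinα=0.5000 | (3,6) | tMaxX 0.7736 tMaxY 1.0200 | tΔX 1.1547 tΔY 2.0000
    t=0.7736 [x] (4,6)
    t=1.0200 [y] (4,7)
    t=1.9283 [x] (5,7)
    t=3.0200 [y] (5,8) — stop
  → r_4 = 3.0200
beam 5: φ=90°, α=75°
  cosα=0.2588 sinα=0.9659 | (3,6) | tMaxX 2.5887 tMaxY 0.5280 | tΔX 3.8637 tΔY 1.0353
    t=0.5280 [y] (3,7)
    t=1.5633 [y] (3,8) — stop
  → r_5 = 1.5633

ranges = [5.6837, 3.3400, 3.7995, 3.0200, 1.5633]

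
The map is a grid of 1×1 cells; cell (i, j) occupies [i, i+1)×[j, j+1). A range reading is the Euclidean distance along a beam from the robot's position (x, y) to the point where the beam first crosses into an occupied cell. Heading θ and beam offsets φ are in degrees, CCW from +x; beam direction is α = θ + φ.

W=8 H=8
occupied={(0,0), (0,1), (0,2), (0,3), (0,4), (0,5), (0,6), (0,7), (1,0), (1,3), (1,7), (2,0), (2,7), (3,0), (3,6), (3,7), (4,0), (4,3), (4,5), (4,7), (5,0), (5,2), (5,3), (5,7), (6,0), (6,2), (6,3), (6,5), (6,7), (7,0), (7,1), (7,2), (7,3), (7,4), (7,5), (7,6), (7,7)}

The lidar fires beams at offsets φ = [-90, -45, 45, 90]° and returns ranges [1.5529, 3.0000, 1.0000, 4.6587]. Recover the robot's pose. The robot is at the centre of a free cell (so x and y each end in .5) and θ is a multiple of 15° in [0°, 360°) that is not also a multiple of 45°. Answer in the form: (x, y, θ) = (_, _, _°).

The pose lattice has 27·16 = 432 candidates. Test each by forward raycasting.
  (2.5, 1.5, 165°): beam 1 = 4.6587 ≠ 1.5529 ✗
  (6.5, 4.5, 105°): beam 1 = 0.5176 ≠ 1.5529 ✗
  (2.5, 5.5, 105°): beam 2 = 1.0000 ≠ 3.0000 ✗
  …
  (3.5, 2.5, 15°): r_1=1.5529, r_2=3.0000, r_3=1.0000, r_4=4.6587 — all match ✓
No second candidate reproduces the full scan.

(x, y, θ) = (3.5, 2.5, 15°)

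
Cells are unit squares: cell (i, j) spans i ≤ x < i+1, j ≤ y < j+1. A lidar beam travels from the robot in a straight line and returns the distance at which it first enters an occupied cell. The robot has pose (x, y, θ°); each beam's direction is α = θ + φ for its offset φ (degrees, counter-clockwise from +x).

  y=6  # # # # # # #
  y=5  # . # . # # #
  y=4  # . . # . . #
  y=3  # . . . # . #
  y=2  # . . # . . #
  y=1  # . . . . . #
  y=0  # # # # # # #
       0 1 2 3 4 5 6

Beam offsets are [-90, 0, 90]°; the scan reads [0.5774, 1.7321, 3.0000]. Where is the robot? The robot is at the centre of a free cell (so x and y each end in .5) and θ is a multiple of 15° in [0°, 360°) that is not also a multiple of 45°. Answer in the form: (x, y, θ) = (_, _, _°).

(x, y, θ) = (2.5, 4.5, 150°)

Candidates: 19 free-cell centres × 16 headings = 304 poses. Raycast each; keep the one whose scan matches to 4 dp.
  (4.5, 4.5, 330°): beam 3 = 0.5774 ≠ 3.0000 ✗
  (4.5, 1.5, 165°): beam 1 = 1.5529 ≠ 0.5774 ✗
  (3.5, 1.5, 240°): beam 1 = 2.8868 ≠ 0.5774 ✗
  (4.5, 4.5, 30°): beam 2 = 1.0000 ≠ 1.7321 ✗
  …
  (2.5, 4.5, 150°): r_1=0.5774, r_2=1.7321, r_3=3.0000 — all match ✓
Only this pose fits every beam.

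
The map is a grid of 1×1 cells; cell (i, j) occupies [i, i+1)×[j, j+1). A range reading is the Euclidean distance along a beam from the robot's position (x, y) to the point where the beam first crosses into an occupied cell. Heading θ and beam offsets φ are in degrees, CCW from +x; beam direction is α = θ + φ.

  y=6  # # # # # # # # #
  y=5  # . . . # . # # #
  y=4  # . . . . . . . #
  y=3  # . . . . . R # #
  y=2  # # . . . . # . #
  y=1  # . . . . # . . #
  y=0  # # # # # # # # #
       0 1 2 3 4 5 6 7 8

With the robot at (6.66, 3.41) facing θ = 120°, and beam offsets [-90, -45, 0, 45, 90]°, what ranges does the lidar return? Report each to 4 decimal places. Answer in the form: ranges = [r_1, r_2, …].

ranges = [0.3926, 1.6461, 2.9907, 5.8597, 4.8200]

beam 1: φ=-90°, α=30°
  dir = (cos 30°, sin 30°) = (0.8660, 0.5000); from cell (6,3)
  next x-line at t=0.3926, next y-line at t=1.1800; Δt_x=1.1547, Δt_y=2.0000
    x: enter (7,3) at t=0.3926 ← occupied
  → r_1 = 0.3926
beam 2: φ=-45°, α=75°
  dir = (cos 75°, sin 75°) = (0.2588, 0.9659); from cell (6,3)
  next x-line at t=1.3137, next y-line at t=0.6108; Δt_x=3.8637, Δt_y=1.0353
    y: enter (6,4) at t=0.6108
    x: enter (7,4) at t=1.3137
    y: enter (7,5) at t=1.6461 ← occupied
  → r_2 = 1.6461
beam 3: φ=0°, α=120°
  dir = (cos 120°, sin 120°) = (-0.5000, 0.8660); from cell (6,3)
  next x-line at t=1.3200, next y-line at t=0.6813; Δt_x=2.0000, Δt_y=1.1547
    y: enter (6,4) at t=0.6813
    x: enter (5,4) at t=1.3200
    y: enter (5,5) at t=1.8360
    y: enter (5,6) at t=2.9907 ← occupied
  → r_3 = 2.9907
beam 4: φ=45°, α=165°
  dir = (cos 165°, sin 165°) = (-0.9659, 0.2588); from cell (6,3)
  next x-line at t=0.6833, next y-line at t=2.2796; Δt_x=1.0353, Δt_y=3.8637
    x: enter (5,3) at t=0.6833
    x: enter (4,3) at t=1.7186
    y: enter (4,4) at t=2.2796
    x: enter (3,4) at t=2.7538
    x: enter (2,4) at t=3.7891
    x: enter (1,4) at t=4.8244
    x: enter (0,4) at t=5.8597 ← occupied
  → r_4 = 5.8597
beam 5: φ=90°, α=210°
  dir = (cos 210°, sin 210°) = (-0.8660, -0.5000); from cell (6,3)
  next x-line at t=0.7621, next y-line at t=0.8200; Δt_x=1.1547, Δt_y=2.0000
    x: enter (5,3) at t=0.7621
    y: enter (5,2) at t=0.8200
    x: enter (4,2) at t=1.9168
    y: enter (4,1) at t=2.8200
    x: enter (3,1) at t=3.0715
    x: enter (2,1) at t=4.2262
    y: enter (2,0) at t=4.8200 ← occupied
  → r_5 = 4.8200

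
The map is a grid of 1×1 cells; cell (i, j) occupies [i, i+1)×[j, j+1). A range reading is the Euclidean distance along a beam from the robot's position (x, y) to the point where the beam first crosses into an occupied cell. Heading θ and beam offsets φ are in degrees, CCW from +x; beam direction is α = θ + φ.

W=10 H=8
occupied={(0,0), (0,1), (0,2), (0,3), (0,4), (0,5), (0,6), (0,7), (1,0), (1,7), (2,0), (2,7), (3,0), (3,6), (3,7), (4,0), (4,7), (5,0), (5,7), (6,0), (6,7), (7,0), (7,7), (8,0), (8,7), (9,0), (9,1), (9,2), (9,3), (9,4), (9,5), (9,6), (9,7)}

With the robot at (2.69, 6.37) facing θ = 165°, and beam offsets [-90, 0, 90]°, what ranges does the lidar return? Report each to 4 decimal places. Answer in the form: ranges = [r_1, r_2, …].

ranges = [0.6522, 1.7496, 5.5594]

beam 1: φ=-90°, α=75°
  d=(0.2588,0.9659)  start (2,6)  tX=1.1977 tY=0.6522  stride 1/|dx|=3.8637 1/|dy|=1.0353
    cross y-line → (2,7), t=0.6522 (wall)
  → r_1 = 0.6522
beam 2: φ=0°, α=165°
  d=(-0.9659,0.2588)  start (2,6)  tX=0.7143 tY=2.4341  stride 1/|dx|=1.0353 1/|dy|=3.8637
    cross x-line → (1,6), t=0.7143
    cross x-line → (0,6), t=1.7496 (wall)
  → r_2 = 1.7496
beam 3: φ=90°, α=255°
  d=(-0.2588,-0.9659)  start (2,6)  tX=2.6660 tY=0.3831  stride 1/|dx|=3.8637 1/|dy|=1.0353
    cross y-line → (2,5), t=0.3831
    cross y-line → (2,4), t=1.4183
    cross y-line → (2,3), t=2.4536
    cross x-line → (1,3), t=2.6660
    cross y-line → (1,2), t=3.4889
    cross y-line → (1,1), t=4.5242
    cross y-line → (1,0), t=5.5594 (wall)
  → r_3 = 5.5594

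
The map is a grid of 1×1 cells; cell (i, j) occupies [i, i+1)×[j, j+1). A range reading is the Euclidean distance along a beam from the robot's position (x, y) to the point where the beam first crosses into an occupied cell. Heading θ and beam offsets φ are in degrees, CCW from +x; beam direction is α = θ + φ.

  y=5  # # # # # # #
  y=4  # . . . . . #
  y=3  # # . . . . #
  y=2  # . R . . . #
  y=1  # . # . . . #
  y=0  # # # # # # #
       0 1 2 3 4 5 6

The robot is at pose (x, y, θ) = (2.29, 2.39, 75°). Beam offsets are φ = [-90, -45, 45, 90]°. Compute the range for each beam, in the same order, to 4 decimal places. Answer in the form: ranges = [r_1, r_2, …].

beam 1: φ=-90°, α=345°
  cosα=0.9659 sinα=-0.2588 | (2,2) | tMaxX 0.7350 tMaxY 1.5068 | tΔX 1.0353 tΔY 3.8637
    t=0.7350 [x] (3,2)
    t=1.5068 [y] (3,1)
    t=1.7703 [x] (4,1)
    t=2.8056 [x] (5,1)
    t=3.8409 [x] (6,1) — stop
  → r_1 = 3.8409
beam 2: φ=-45°, α=30°
  cosα=0.8660 sinα=0.5000 | (2,2) | tMaxX 0.8198 tMaxY 1.2200 | tΔX 1.1547 tΔY 2.0000
    t=0.8198 [x] (3,2)
    t=1.2200 [y] (3,3)
    t=1.9745 [x] (4,3)
    t=3.1292 [x] (5,3)
    t=3.2200 [y] (5,4)
    t=4.2839 [x] (6,4) — stop
  → r_2 = 4.2839
beam 3: φ=45°, α=120°
  cosα=-0.5000 sinα=0.8660 | (2,2) | tMaxX 0.5800 tMaxY 0.7044 | tΔX 2.0000 tΔY 1.1547
    t=0.5800 [x] (1,2)
    t=0.7044 [y] (1,3) — stop
  → r_3 = 0.7044
beam 4: φ=90°, α=165°
  cosα=-0.9659 sinα=0.2588 | (2,2) | tMaxX 0.3002 tMaxY 2.3569 | tΔX 1.0353 tΔY 3.8637
    t=0.3002 [x] (1,2)
    t=1.3355 [x] (0,2) — stop
  → r_4 = 1.3355

ranges = [3.8409, 4.2839, 0.7044, 1.3355]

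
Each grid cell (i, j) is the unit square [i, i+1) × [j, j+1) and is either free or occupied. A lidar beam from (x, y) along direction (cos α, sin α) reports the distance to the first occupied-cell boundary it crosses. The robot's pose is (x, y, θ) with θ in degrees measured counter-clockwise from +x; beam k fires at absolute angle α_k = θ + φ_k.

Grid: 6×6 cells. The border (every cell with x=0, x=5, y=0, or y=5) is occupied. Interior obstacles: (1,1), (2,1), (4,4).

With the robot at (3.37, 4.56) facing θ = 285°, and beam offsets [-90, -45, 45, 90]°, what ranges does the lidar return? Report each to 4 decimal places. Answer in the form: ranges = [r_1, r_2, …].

ranges = [2.4536, 2.9560, 0.7275, 0.6522]

beam 1: φ=-90°, α=195°
  d=(-0.9659,-0.2588)  start (3,4)  tX=0.3831 tY=2.1637  stride 1/|dx|=1.0353 1/|dy|=3.8637
    cross x-line → (2,4), t=0.3831
    cross x-line → (1,4), t=1.4183
    cross y-line → (1,3), t=2.1637
    cross x-line → (0,3), t=2.4536 (wall)
  → r_1 = 2.4536
beam 2: φ=-45°, α=240°
  d=(-0.5000,-0.8660)  start (3,4)  tX=0.7400 tY=0.6466  stride 1/|dx|=2.0000 1/|dy|=1.1547
    cross y-line → (3,3), t=0.6466
    cross x-line → (2,3), t=0.7400
    cross y-line → (2,2), t=1.8013
    cross x-line → (1,2), t=2.7400
    cross y-line → (1,1), t=2.9560 (wall)
  → r_2 = 2.9560
beam 3: φ=45°, α=330°
  d=(0.8660,-0.5000)  start (3,4)  tX=0.7275 tY=1.1200  stride 1/|dx|=1.1547 1/|dy|=2.0000
    cross x-line → (4,4), t=0.7275 (wall)
  → r_3 = 0.7275
beam 4: φ=90°, α=15°
  d=(0.9659,0.2588)  start (3,4)  tX=0.6522 tY=1.7000  stride 1/|dx|=1.0353 1/|dy|=3.8637
    cross x-line → (4,4), t=0.6522 (wall)
  → r_4 = 0.6522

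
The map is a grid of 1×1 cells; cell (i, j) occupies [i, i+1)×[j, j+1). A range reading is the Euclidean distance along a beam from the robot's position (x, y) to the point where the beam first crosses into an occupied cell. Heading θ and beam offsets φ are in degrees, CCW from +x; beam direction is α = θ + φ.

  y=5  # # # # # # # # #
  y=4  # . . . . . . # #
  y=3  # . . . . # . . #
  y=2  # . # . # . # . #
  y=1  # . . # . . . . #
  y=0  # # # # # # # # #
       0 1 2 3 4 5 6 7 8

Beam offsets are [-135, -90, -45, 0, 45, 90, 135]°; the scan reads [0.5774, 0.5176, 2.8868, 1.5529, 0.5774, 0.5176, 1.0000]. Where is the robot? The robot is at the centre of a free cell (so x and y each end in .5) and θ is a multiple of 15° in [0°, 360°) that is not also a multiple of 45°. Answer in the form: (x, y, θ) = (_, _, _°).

The pose lattice has 22·16 = 352 candidates. Test each by forward raycasting.
  (1.5, 3.5, 240°): beam 1 = 1.5529 ≠ 0.5774 ✗
  (6.5, 4.5, 285°): beam 1 = 1.0000 ≠ 0.5774 ✗
  (7.5, 2.5, 240°): beam 1 = 1.5529 ≠ 0.5774 ✗
  …
  (5.5, 4.5, 15°): r_1=0.5774, r_2=0.5176, r_3=2.8868, r_4=1.5529, r_5=0.5774, r_6=0.5176, r_7=1.0000 — all match ✓
Unique over the lattice → pose = (5.5, 4.5, 15°).

(x, y, θ) = (5.5, 4.5, 15°)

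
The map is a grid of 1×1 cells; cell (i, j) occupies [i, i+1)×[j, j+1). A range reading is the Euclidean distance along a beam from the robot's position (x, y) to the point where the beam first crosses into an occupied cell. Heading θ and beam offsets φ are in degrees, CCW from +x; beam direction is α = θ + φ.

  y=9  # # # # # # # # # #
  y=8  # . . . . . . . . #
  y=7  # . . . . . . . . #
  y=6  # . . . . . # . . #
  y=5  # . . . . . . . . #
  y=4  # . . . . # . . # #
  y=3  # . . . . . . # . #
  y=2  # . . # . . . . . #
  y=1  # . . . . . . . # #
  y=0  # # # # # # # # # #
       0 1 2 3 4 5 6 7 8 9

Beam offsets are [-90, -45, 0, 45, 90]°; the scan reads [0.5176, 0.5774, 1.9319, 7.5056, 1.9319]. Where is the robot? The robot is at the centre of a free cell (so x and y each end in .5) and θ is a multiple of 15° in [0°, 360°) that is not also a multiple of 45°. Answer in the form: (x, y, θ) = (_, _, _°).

The pose lattice has 58·16 = 928 candidates. Test each by forward raycasting.
  (7.5, 1.5, 75°): beam 3 = 1.5529 ≠ 1.9319 ✗
  (3.5, 3.5, 255°): beam 1 = 2.5882 ≠ 0.5176 ✗
  (1.5, 3.5, 60°): beam 1 = 1.7321 ≠ 0.5176 ✗
  (8.5, 6.5, 345°): beam 1 = 1.5529 ≠ 0.5176 ✗
  (6.5, 3.5, 240°): beam 1 = 1.0000 ≠ 0.5176 ✗
  …
  (7.5, 8.5, 165°): r_1=0.5176, r_2=0.5774, r_3=1.9319, r_4=7.5056, r_5=1.9319 — all match ✓
Only this pose fits every beam.

(x, y, θ) = (7.5, 8.5, 165°)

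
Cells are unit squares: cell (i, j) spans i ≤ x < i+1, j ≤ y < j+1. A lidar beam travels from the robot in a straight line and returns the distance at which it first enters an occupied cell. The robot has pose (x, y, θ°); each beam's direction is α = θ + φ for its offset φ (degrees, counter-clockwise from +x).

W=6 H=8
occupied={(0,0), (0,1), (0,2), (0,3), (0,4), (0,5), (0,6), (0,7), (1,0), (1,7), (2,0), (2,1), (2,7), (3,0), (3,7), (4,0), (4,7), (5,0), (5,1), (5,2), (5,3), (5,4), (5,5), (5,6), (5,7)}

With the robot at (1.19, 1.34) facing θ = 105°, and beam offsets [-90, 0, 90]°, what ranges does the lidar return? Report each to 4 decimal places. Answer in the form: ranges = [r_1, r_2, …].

beam 1: φ=-90°, α=15°
  dir = (cos 15°, sin 15°) = (0.9659, 0.2588); from cell (1,1)
  next x-line at t=0.8386, next y-line at t=2.5500; Δt_x=1.0353, Δt_y=3.8637
    x: enter (2,1) at t=0.8386 ← occupied
  → r_1 = 0.8386
beam 2: φ=0°, α=105°
  dir = (cos 105°, sin 105°) = (-0.2588, 0.9659); from cell (1,1)
  next x-line at t=0.7341, next y-line at t=0.6833; Δt_x=3.8637, Δt_y=1.0353
    y: enter (1,2) at t=0.6833
    x: enter (0,2) at t=0.7341 ← occupied
  → r_2 = 0.7341
beam 3: φ=90°, α=195°
  dir = (cos 195°, sin 195°) = (-0.9659, -0.2588); from cell (1,1)
  next x-line at t=0.1967, next y-line at t=1.3137; Δt_x=1.0353, Δt_y=3.8637
    x: enter (0,1) at t=0.1967 ← occupied
  → r_3 = 0.1967

ranges = [0.8386, 0.7341, 0.1967]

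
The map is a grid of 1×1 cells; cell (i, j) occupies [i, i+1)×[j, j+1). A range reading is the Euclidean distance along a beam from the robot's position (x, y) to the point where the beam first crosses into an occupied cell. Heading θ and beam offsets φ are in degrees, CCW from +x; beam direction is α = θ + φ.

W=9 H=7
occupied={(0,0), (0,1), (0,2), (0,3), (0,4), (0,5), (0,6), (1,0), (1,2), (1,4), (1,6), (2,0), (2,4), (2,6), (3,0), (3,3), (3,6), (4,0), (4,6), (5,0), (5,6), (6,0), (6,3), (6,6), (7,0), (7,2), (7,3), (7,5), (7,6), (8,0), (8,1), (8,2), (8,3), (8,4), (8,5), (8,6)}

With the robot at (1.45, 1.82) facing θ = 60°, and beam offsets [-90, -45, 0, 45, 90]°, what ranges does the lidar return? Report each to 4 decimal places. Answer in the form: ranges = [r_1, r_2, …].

beam 1: φ=-90°, α=330°
  direction (0.8660, -0.5000); cell (1,1); t to first gridline: x 0.6351, y 1.6400 (then +1.1547 / +2.0000)
    (2,1) via x @ 0.6351
    (2,0) via y @ 1.6400  # hit
  → r_1 = 1.6400
beam 2: φ=-45°, α=15°
  direction (0.9659, 0.2588); cell (1,1); t to first gridline: x 0.5694, y 0.6955 (then +1.0353 / +3.8637)
    (2,1) via x @ 0.5694
    (2,2) via y @ 0.6955
    (3,2) via x @ 1.6047
    (4,2) via x @ 2.6400
    (5,2) via x @ 3.6752
    (5,3) via y @ 4.5592
    (6,3) via x @ 4.7105  # hit
  → r_2 = 4.7105
beam 3: φ=0°, α=60°
  direction (0.5000, 0.8660); cell (1,1); t to first gridline: x 1.1000, y 0.2078 (then +2.0000 / +1.1547)
    (1,2) via y @ 0.2078  # hit
  → r_3 = 0.2078
beam 4: φ=45°, α=105°
  direction (-0.2588, 0.9659); cell (1,1); t to first gridline: x 1.7387, y 0.1863 (then +3.8637 / +1.0353)
    (1,2) via y @ 0.1863  # hit
  → r_4 = 0.1863
beam 5: φ=90°, α=150°
  direction (-0.8660, 0.5000); cell (1,1); t to first gridline: x 0.5196, y 0.3600 (then +1.1547 / +2.0000)
    (1,2) via y @ 0.3600  # hit
  → r_5 = 0.3600

ranges = [1.6400, 4.7105, 0.2078, 0.1863, 0.3600]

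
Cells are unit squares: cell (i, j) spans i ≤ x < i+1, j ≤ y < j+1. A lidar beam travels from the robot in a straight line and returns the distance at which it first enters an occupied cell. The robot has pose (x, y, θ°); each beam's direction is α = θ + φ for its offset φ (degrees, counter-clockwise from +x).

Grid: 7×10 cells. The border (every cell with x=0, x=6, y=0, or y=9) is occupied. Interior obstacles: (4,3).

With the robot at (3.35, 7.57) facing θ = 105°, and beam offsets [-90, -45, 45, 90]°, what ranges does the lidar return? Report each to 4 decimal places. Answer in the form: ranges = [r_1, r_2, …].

ranges = [2.7435, 1.6512, 2.7135, 2.4329]

beam 1: φ=-90°, α=15°
  d=(0.9659,0.2588)  start (3,7)  tX=0.6729 tY=1.6614  stride 1/|dx|=1.0353 1/|dy|=3.8637
    cross x-line → (4,7), t=0.6729
    cross y-line → (4,8), t=1.6614
    cross x-line → (5,8), t=1.7082
    cross x-line → (6,8), t=2.7435 (wall)
  → r_1 = 2.7435
beam 2: φ=-45°, α=60°
  d=(0.5000,0.8660)  start (3,7)  tX=1.3000 tY=0.4965  stride 1/|dx|=2.0000 1/|dy|=1.1547
    cross y-line → (3,8), t=0.4965
    cross x-line → (4,8), t=1.3000
    cross y-line → (4,9), t=1.6512 (wall)
  → r_2 = 1.6512
beam 3: φ=45°, α=150°
  d=(-0.8660,0.5000)  start (3,7)  tX=0.4041 tY=0.8600  stride 1/|dx|=1.1547 1/|dy|=2.0000
    cross x-line → (2,7), t=0.4041
    cross y-line → (2,8), t=0.8600
    cross x-line → (1,8), t=1.5588
    cross x-line → (0,8), t=2.7135 (wall)
  → r_3 = 2.7135
beam 4: φ=90°, α=195°
  d=(-0.9659,-0.2588)  start (3,7)  tX=0.3623 tY=2.2023  stride 1/|dx|=1.0353 1/|dy|=3.8637
    cross x-line → (2,7), t=0.3623
    cross x-line → (1,7), t=1.3976
    cross y-line → (1,6), t=2.2023
    cross x-line → (0,6), t=2.4329 (wall)
  → r_4 = 2.4329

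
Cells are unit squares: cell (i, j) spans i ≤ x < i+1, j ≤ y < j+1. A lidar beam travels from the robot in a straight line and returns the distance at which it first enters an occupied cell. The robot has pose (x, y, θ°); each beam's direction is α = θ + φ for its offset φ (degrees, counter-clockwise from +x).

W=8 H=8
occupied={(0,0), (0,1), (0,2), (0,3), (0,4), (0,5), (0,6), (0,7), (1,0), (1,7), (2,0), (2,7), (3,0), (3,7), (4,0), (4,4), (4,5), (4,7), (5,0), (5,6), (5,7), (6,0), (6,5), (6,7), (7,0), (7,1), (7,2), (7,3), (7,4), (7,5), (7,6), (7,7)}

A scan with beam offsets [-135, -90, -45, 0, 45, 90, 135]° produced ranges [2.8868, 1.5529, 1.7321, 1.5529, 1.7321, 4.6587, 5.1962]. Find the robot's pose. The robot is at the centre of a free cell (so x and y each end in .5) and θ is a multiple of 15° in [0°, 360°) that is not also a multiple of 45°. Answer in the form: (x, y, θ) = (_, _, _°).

(x, y, θ) = (2.5, 5.5, 165°)

The pose lattice has 32·16 = 512 candidates. Test each by forward raycasting.
  (3.5, 1.5, 285°): beam 2 = 1.9319 ≠ 1.5529 ✗
  (3.5, 3.5, 210°): beam 1 = 1.9319 ≠ 2.8868 ✗
  (3.5, 4.5, 30°): beam 1 = 3.6235 ≠ 2.8868 ✗
  (4.5, 3.5, 345°): beam 1 = 4.0415 ≠ 2.8868 ✗
  …
  (2.5, 5.5, 165°): r_1=2.8868, r_2=1.5529, r_3=1.7321, r_4=1.5529, r_5=1.7321, r_6=4.6587, r_7=5.1962 — all match ✓
Unique over the lattice → pose = (2.5, 5.5, 165°).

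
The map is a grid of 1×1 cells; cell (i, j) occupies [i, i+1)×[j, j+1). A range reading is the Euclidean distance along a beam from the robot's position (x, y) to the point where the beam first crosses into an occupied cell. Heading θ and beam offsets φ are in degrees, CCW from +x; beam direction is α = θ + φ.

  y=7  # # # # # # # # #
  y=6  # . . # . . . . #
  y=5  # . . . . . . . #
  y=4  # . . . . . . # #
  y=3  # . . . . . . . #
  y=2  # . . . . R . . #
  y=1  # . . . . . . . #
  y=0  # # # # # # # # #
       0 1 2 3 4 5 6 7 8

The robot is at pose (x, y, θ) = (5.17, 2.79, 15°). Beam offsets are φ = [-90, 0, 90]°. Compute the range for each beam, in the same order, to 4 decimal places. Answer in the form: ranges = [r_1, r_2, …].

beam 1: φ=-90°, α=285°
  direction (0.2588, -0.9659); cell (5,2); t to first gridline: x 3.2069, y 0.8179 (then +3.8637 / +1.0353)
    (5,1) via y @ 0.8179
    (5,0) via y @ 1.8531  # hit
  → r_1 = 1.8531
beam 2: φ=0°, α=15°
  direction (0.9659, 0.2588); cell (5,2); t to first gridline: x 0.8593, y 0.8114 (then +1.0353 / +3.8637)
    (5,3) via y @ 0.8114
    (6,3) via x @ 0.8593
    (7,3) via x @ 1.8946
    (8,3) via x @ 2.9298  # hit
  → r_2 = 2.9298
beam 3: φ=90°, α=105°
  direction (-0.2588, 0.9659); cell (5,2); t to first gridline: x 0.6568, y 0.2174 (then +3.8637 / +1.0353)
    (5,3) via y @ 0.2174
    (4,3) via x @ 0.6568
    (4,4) via y @ 1.2527
    (4,5) via y @ 2.2880
    (4,6) via y @ 3.3232
    (4,7) via y @ 4.3585  # hit
  → r_3 = 4.3585

ranges = [1.8531, 2.9298, 4.3585]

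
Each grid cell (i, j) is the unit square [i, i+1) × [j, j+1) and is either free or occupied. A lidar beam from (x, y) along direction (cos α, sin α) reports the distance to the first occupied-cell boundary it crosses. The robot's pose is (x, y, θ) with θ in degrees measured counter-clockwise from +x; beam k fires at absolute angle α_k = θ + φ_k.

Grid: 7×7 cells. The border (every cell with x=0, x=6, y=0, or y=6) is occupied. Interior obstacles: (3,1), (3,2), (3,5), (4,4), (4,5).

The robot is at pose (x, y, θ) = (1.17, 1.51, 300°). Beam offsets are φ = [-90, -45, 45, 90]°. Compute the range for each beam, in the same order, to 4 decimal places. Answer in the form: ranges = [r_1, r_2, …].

beam 1: φ=-90°, α=210°
  dir = (cos 210°, sin 210°) = (-0.8660, -0.5000); from cell (1,1)
  next x-line at t=0.1963, next y-line at t=1.0200; Δt_x=1.1547, Δt_y=2.0000
    x: enter (0,1) at t=0.1963 ← occupied
  → r_1 = 0.1963
beam 2: φ=-45°, α=255°
  dir = (cos 255°, sin 255°) = (-0.2588, -0.9659); from cell (1,1)
  next x-line at t=0.6568, next y-line at t=0.5280; Δt_x=3.8637, Δt_y=1.0353
    y: enter (1,0) at t=0.5280 ← occupied
  → r_2 = 0.5280
beam 3: φ=45°, α=345°
  dir = (cos 345°, sin 345°) = (0.9659, -0.2588); from cell (1,1)
  next x-line at t=0.8593, next y-line at t=1.9705; Δt_x=1.0353, Δt_y=3.8637
    x: enter (2,1) at t=0.8593
    x: enter (3,1) at t=1.8946 ← occupied
  → r_3 = 1.8946
beam 4: φ=90°, α=30°
  dir = (cos 30°, sin 30°) = (0.8660, 0.5000); from cell (1,1)
  next x-line at t=0.9584, next y-line at t=0.9800; Δt_x=1.1547, Δt_y=2.0000
    x: enter (2,1) at t=0.9584
    y: enter (2,2) at t=0.9800
    x: enter (3,2) at t=2.1131 ← occupied
  → r_4 = 2.1131

ranges = [0.1963, 0.5280, 1.8946, 2.1131]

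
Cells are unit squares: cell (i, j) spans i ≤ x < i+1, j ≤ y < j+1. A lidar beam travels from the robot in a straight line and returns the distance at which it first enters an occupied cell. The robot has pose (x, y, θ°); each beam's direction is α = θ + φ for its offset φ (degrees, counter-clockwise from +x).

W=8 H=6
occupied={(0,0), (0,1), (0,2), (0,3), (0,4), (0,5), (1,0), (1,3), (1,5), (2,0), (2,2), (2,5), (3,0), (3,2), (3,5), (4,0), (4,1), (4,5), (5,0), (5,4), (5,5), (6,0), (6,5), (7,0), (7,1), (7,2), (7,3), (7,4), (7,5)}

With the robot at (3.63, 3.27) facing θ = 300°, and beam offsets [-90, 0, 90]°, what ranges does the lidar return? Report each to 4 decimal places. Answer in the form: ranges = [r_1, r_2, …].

ranges = [0.5400, 0.3118, 1.5819]

beam 1: φ=-90°, α=210°
  d=(-0.8660,-0.5000)  start (3,3)  tX=0.7275 tY=0.5400  stride 1/|dx|=1.1547 1/|dy|=2.0000
    cross y-line → (3,2), t=0.5400 (wall)
  → r_1 = 0.5400
beam 2: φ=0°, α=300°
  d=(0.5000,-0.8660)  start (3,3)  tX=0.7400 tY=0.3118  stride 1/|dx|=2.0000 1/|dy|=1.1547
    cross y-line → (3,2), t=0.3118 (wall)
  → r_2 = 0.3118
beam 3: φ=90°, α=30°
  d=(0.8660,0.5000)  start (3,3)  tX=0.4272 tY=1.4600  stride 1/|dx|=1.1547 1/|dy|=2.0000
    cross x-line → (4,3), t=0.4272
    cross y-line → (4,4), t=1.4600
    cross x-line → (5,4), t=1.5819 (wall)
  → r_3 = 1.5819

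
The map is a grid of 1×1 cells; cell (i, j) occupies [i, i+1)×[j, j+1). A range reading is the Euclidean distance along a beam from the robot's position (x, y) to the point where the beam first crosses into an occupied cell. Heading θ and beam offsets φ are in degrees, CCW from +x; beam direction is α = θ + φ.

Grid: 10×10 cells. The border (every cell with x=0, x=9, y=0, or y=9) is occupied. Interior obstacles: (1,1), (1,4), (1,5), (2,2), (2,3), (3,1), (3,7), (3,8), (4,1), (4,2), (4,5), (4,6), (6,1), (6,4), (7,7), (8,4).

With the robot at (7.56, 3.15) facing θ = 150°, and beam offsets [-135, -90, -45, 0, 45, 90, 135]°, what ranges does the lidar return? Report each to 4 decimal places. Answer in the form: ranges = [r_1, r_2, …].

ranges = [1.4908, 0.9815, 6.0564, 1.7000, 2.6503, 1.3279, 2.2258]

beam 1: φ=-135°, α=15°
  direction (0.9659, 0.2588); cell (7,3); t to first gridline: x 0.4555, y 3.2841 (then +1.0353 / +3.8637)
    (8,3) via x @ 0.4555
    (9,3) via x @ 1.4908  # hit
  → r_1 = 1.4908
beam 2: φ=-90°, α=60°
  direction (0.5000, 0.8660); cell (7,3); t to first gridline: x 0.8800, y 0.9815 (then +2.0000 / +1.1547)
    (8,3) via x @ 0.8800
    (8,4) via y @ 0.9815  # hit
  → r_2 = 0.9815
beam 3: φ=-45°, α=105°
  direction (-0.2588, 0.9659); cell (7,3); t to first gridline: x 2.1637, y 0.8800 (then +3.8637 / +1.0353)
    (7,4) via y @ 0.8800
    (7,5) via y @ 1.9153
    (6,5) via x @ 2.1637
    (6,6) via y @ 2.9505
    (6,7) via y @ 3.9858
    (6,8) via y @ 5.0211
    (5,8) via x @ 6.0274
    (5,9) via y @ 6.0564  # hit
  → r_3 = 6.0564
beam 4: φ=0°, α=150°
  direction (-0.8660, 0.5000); cell (7,3); t to first gridline: x 0.6466, y 1.7000 (then +1.1547 / +2.0000)
    (6,3) via x @ 0.6466
    (6,4) via y @ 1.7000  # hit
  → r_4 = 1.7000
beam 5: φ=45°, α=195°
  direction (-0.9659, -0.2588); cell (7,3); t to first gridline: x 0.5798, y 0.5796 (then +1.0353 / +3.8637)
    (7,2) via y @ 0.5796
    (6,2) via x @ 0.5798
    (5,2) via x @ 1.6150
    (4,2) via x @ 2.6503  # hit
  → r_5 = 2.6503
beam 6: φ=90°, α=240°
  direction (-0.5000, -0.8660); cell (7,3); t to first gridline: x 1.1200, y 0.1732 (then +2.0000 / +1.1547)
    (7,2) via y @ 0.1732
    (6,2) via x @ 1.1200
    (6,1) via y @ 1.3279  # hit
  → r_6 = 1.3279
beam 7: φ=135°, α=285°
  direction (0.2588, -0.9659); cell (7,3); t to first gridline: x 1.7000, y 0.1553 (then +3.8637 / +1.0353)
    (7,2) via y @ 0.1553
    (7,1) via y @ 1.1906
    (8,1) via x @ 1.7000
    (8,0) via y @ 2.2258  # hit
  → r_7 = 2.2258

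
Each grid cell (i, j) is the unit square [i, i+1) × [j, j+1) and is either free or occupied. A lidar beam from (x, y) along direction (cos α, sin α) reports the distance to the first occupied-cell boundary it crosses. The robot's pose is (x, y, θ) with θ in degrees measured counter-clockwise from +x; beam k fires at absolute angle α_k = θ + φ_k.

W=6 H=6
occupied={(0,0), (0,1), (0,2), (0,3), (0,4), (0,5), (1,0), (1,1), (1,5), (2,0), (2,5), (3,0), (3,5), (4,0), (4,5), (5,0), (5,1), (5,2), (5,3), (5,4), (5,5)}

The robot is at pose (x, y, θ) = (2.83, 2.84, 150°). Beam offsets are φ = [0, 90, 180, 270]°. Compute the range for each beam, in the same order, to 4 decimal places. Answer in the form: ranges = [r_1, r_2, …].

ranges = [2.1131, 1.6600, 2.5057, 2.4942]

beam 1: φ=0°, α=150°
  d=(-0.8660,0.5000)  start (2,2)  tX=0.9584 tY=0.3200  stride 1/|dx|=1.1547 1/|dy|=2.0000
    cross y-line → (2,3), t=0.3200
    cross x-line → (1,3), t=0.9584
    cross x-line → (0,3), t=2.1131 (wall)
  → r_1 = 2.1131
beam 2: φ=90°, α=240°
  d=(-0.5000,-0.8660)  start (2,2)  tX=1.6600 tY=0.9699  stride 1/|dx|=2.0000 1/|dy|=1.1547
    cross y-line → (2,1), t=0.9699
    cross x-line → (1,1), t=1.6600 (wall)
  → r_2 = 1.6600
beam 3: φ=180°, α=330°
  d=(0.8660,-0.5000)  start (2,2)  tX=0.1963 tY=1.6800  stride 1/|dx|=1.1547 1/|dy|=2.0000
    cross x-line → (3,2), t=0.1963
    cross x-line → (4,2), t=1.3510
    cross y-line → (4,1), t=1.6800
    cross x-line → (5,1), t=2.5057 (wall)
  → r_3 = 2.5057
beam 4: φ=270°, α=60°
  d=(0.5000,0.8660)  start (2,2)  tX=0.3400 tY=0.1848  stride 1/|dx|=2.0000 1/|dy|=1.1547
    cross y-line → (2,3), t=0.1848
    cross x-line → (3,3), t=0.3400
    cross y-line → (3,4), t=1.3395
    cross x-line → (4,4), t=2.3400
    cross y-line → (4,5), t=2.4942 (wall)
  → r_4 = 2.4942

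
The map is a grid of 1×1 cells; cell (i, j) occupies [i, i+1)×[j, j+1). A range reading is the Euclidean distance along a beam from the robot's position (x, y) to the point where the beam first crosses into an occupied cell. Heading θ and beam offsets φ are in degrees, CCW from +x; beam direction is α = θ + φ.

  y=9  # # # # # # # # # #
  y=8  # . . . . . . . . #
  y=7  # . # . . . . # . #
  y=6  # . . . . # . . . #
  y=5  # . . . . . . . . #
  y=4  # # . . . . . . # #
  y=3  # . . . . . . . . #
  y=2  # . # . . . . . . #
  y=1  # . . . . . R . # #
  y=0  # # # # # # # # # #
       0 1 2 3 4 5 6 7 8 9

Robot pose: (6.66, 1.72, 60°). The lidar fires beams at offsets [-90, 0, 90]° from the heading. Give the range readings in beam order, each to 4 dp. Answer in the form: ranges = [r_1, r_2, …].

beam 1: φ=-90°, α=330°
  cosα=0.8660 sinα=-0.5000 | (6,1) | tMaxX 0.3926 tMaxY 1.4400 | tΔX 1.1547 tΔY 2.0000
    t=0.3926 [x] (7,1)
    t=1.4400 [y] (7,0) — stop
  → r_1 = 1.4400
beam 2: φ=0°, α=60°
  cosα=0.5000 sinα=0.8660 | (6,1) | tMaxX 0.6800 tMaxY 0.3233 | tΔX 2.0000 tΔY 1.1547
    t=0.3233 [y] (6,2)
    t=0.6800 [x] (7,2)
    t=1.4780 [y] (7,3)
    t=2.6327 [y] (7,4)
    t=2.6800 [x] (8,4) — stop
  → r_2 = 2.6800
beam 3: φ=90°, α=150°
  cosα=-0.8660 sinα=0.5000 | (6,1) | tMaxX 0.7621 tMaxY 0.5600 | tΔX 1.1547 tΔY 2.0000
    t=0.5600 [y] (6,2)
    t=0.7621 [x] (5,2)
    t=1.9168 [x] (4,2)
    t=2.5600 [y] (4,3)
    t=3.0715 [x] (3,3)
    t=4.2262 [x] (2,3)
    t=4.5600 [y] (2,4)
    t=5.3809 [x] (1,4) — stop
  → r_3 = 5.3809

ranges = [1.4400, 2.6800, 5.3809]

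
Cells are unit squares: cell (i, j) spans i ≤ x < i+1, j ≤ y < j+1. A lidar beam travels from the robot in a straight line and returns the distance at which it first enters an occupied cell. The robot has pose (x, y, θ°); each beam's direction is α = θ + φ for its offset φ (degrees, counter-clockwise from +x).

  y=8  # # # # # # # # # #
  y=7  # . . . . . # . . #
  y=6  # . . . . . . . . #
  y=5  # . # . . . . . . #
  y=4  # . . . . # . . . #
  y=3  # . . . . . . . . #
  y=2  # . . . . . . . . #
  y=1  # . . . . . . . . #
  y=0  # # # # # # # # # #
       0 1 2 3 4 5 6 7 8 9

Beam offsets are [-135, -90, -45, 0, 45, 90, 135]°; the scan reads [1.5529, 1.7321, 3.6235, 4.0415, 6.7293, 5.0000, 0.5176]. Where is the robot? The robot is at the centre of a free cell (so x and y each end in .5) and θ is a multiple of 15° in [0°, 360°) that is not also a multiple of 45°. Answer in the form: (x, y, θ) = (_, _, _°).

(x, y, θ) = (2.5, 4.5, 300°)

The pose lattice has 53·16 = 848 candidates. Test each by forward raycasting.
  (4.5, 3.5, 120°): beam 1 = 4.6587 ≠ 1.5529 ✗
  (3.5, 5.5, 75°): beam 1 = 5.1962 ≠ 1.5529 ✗
  (1.5, 5.5, 255°): beam 1 = 1.0000 ≠ 1.5529 ✗
  (3.5, 1.5, 330°): beam 1 = 1.9319 ≠ 1.5529 ✗
  …
  (2.5, 4.5, 300°): r_1=1.5529, r_2=1.7321, r_3=3.6235, r_4=4.0415, r_5=6.7293, r_6=5.0000, r_7=0.5176 — all match ✓
Only this pose fits every beam.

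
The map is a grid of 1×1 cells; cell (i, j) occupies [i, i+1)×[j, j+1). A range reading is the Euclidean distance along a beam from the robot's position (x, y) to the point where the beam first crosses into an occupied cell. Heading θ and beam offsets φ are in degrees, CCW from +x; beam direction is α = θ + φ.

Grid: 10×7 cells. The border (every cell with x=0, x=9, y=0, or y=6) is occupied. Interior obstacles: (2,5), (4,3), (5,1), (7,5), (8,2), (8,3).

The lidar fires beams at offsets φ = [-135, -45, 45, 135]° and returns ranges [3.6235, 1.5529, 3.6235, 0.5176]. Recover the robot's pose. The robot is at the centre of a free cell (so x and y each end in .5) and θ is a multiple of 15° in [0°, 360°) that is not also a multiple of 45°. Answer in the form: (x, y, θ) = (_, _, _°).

The pose lattice has 34·16 = 544 candidates. Test each by forward raycasting.
  (3.5, 4.5, 105°): beam 1 = 1.0000 ≠ 3.6235 ✗
  (2.5, 3.5, 195°): beam 1 = 2.8868 ≠ 3.6235 ✗
  (1.5, 2.5, 60°): beam 1 = 1.5529 ≠ 3.6235 ✗
  …
  (4.5, 2.5, 330°): r_1=3.6235, r_2=1.5529, r_3=3.6235, r_4=0.5176 — all match ✓
Unique over the lattice → pose = (4.5, 2.5, 330°).

(x, y, θ) = (4.5, 2.5, 330°)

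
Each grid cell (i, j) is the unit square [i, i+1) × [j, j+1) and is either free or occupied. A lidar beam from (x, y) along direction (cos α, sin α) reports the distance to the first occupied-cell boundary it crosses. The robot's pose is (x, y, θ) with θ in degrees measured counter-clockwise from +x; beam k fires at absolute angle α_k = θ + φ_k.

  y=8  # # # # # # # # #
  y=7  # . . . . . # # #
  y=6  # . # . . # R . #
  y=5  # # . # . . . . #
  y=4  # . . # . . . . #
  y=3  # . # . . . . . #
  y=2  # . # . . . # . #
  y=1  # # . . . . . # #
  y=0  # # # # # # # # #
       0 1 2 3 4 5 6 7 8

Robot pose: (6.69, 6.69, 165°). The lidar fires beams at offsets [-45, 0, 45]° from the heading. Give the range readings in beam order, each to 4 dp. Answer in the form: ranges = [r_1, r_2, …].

ranges = [0.3580, 0.7143, 0.7967]

beam 1: φ=-45°, α=120°
  cosα=-0.5000 sinα=0.8660 | (6,6) | tMaxX 1.3800 tMaxY 0.3580 | tΔX 2.0000 tΔY 1.1547
    t=0.3580 [y] (6,7) — stop
  → r_1 = 0.3580
beam 2: φ=0°, α=165°
  cosα=-0.9659 sinα=0.2588 | (6,6) | tMaxX 0.7143 tMaxY 1.1977 | tΔX 1.0353 tΔY 3.8637
    t=0.7143 [x] (5,6) — stop
  → r_2 = 0.7143
beam 3: φ=45°, α=210°
  cosα=-0.8660 sinα=-0.5000 | (6,6) | tMaxX 0.7967 tMaxY 1.3800 | tΔX 1.1547 tΔY 2.0000
    t=0.7967 [x] (5,6) — stop
  → r_3 = 0.7967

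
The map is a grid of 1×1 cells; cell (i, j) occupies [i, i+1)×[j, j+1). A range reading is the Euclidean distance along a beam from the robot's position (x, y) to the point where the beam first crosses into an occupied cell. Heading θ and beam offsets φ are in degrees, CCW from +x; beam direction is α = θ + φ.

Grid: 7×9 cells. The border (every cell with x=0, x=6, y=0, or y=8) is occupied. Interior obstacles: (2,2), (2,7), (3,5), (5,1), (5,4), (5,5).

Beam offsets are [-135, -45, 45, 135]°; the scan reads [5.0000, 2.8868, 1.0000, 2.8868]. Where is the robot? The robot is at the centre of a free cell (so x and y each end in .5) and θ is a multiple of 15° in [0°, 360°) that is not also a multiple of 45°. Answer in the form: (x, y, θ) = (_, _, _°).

The pose lattice has 29·16 = 464 candidates. Test each by forward raycasting.
  (4.5, 3.5, 30°): beam 1 = 2.5882 ≠ 5.0000 ✗
  (4.5, 1.5, 30°): beam 1 = 0.5176 ≠ 5.0000 ✗
  (1.5, 5.5, 195°): beam 1 = 1.7321 ≠ 5.0000 ✗
  (3.5, 3.5, 210°): beam 1 = 1.5529 ≠ 5.0000 ✗
  …
  (3.5, 3.5, 195°): r_1=5.0000, r_2=2.8868, r_3=1.0000, r_4=2.8868 — all match ✓
Only this pose fits every beam.

(x, y, θ) = (3.5, 3.5, 195°)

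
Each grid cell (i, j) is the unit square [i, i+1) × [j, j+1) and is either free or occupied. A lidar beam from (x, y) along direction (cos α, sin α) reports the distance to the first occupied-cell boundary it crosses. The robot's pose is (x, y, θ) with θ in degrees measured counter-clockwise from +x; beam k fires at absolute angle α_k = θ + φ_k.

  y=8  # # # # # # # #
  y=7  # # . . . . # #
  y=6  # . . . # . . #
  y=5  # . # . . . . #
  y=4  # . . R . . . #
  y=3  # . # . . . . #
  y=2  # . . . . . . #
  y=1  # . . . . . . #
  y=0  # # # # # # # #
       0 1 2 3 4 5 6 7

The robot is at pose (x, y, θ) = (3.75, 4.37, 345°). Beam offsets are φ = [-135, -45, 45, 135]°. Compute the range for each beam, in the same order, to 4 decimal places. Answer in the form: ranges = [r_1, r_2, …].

beam 1: φ=-135°, α=210°
  d=(-0.8660,-0.5000)  start (3,4)  tX=0.8660 tY=0.7400  stride 1/|dx|=1.1547 1/|dy|=2.0000
    cross y-line → (3,3), t=0.7400
    cross x-line → (2,3), t=0.8660 (wall)
  → r_1 = 0.8660
beam 2: φ=-45°, α=300°
  d=(0.5000,-0.8660)  start (3,4)  tX=0.5000 tY=0.4272  stride 1/|dx|=2.0000 1/|dy|=1.1547
    cross y-line → (3,3), t=0.4272
    cross x-line → (4,3), t=0.5000
    cross y-line → (4,2), t=1.5819
    cross x-line → (5,2), t=2.5000
    cross y-line → (5,1), t=2.7366
    cross y-line → (5,0), t=3.8913 (wall)
  → r_2 = 3.8913
beam 3: φ=45°, α=30°
  d=(0.8660,0.5000)  start (3,4)  tX=0.2887 tY=1.2600  stride 1/|dx|=1.1547 1/|dy|=2.0000
    cross x-line → (4,4), t=0.2887
    cross y-line → (4,5), t=1.2600
    cross x-line → (5,5), t=1.4434
    cross x-line → (6,5), t=2.5981
    cross y-line → (6,6), t=3.2600
    cross x-line → (7,6), t=3.7528 (wall)
  → r_3 = 3.7528
beam 4: φ=135°, α=120°
  d=(-0.5000,0.8660)  start (3,4)  tX=1.5000 tY=0.7275  stride 1/|dx|=2.0000 1/|dy|=1.1547
    cross y-line → (3,5), t=0.7275
    cross x-line → (2,5), t=1.5000 (wall)
  → r_4 = 1.5000

ranges = [0.8660, 3.8913, 3.7528, 1.5000]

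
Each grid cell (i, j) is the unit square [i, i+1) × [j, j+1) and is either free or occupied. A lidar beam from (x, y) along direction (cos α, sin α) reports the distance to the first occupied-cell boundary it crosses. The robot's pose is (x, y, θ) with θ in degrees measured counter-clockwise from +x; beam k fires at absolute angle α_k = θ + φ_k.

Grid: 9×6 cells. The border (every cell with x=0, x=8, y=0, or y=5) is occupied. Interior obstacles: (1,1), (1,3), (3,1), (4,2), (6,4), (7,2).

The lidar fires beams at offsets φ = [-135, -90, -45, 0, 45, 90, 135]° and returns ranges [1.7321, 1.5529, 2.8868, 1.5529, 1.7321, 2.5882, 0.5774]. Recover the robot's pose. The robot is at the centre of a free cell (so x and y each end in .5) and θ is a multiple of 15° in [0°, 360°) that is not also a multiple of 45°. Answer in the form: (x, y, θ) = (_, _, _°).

Candidates: 22 free-cell centres × 16 headings = 352 poses. Raycast each; keep the one whose scan matches to 4 dp.
  (7.5, 1.5, 60°): beam 1 = 0.5176 ≠ 1.7321 ✗
  (1.5, 2.5, 240°): beam 1 = 0.5176 ≠ 1.7321 ✗
  (6.5, 2.5, 150°): beam 1 = 0.5176 ≠ 1.7321 ✗
  …
  (5.5, 2.5, 15°): r_1=1.7321, r_2=1.5529, r_3=2.8868, r_4=1.5529, r_5=1.7321, r_6=2.5882, r_7=0.5774 — all match ✓
Unique over the lattice → pose = (5.5, 2.5, 15°).

(x, y, θ) = (5.5, 2.5, 15°)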